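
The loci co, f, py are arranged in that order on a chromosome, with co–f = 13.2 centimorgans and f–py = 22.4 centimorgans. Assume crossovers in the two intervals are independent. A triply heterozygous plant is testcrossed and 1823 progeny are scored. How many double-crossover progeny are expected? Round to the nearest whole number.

54

Map distances give recombination frequencies of 0.132 and 0.224 for the two intervals.
With no interference, expected double-crossover frequency = 0.132 × 0.224 = 0.02957.
Expected number = 0.02957 × 1823 = 53.90 ≈ 54.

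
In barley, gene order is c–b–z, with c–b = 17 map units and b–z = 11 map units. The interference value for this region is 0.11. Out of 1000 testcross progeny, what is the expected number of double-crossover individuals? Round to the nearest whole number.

17

Map distances give recombination frequencies of 0.170 and 0.110 for the two intervals.
With interference 0.11 (so coincidence = 0.89), expected double-crossover frequency = 0.170 × 0.110 × 0.89 = 0.01664.
Expected number = 0.01664 × 1000 = 16.64 ≈ 17.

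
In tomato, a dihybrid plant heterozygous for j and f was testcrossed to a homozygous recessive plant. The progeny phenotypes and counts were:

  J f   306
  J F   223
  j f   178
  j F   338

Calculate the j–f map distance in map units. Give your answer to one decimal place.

38.4 map units

The two most frequent classes, J f (306) and j F (338), are the parental types, so the F1 was J f / j F.
The recombinant classes are J F and j f: 223 + 178 = 401.
Recombination frequency = 401/1045 = 0.3837 ≈ 38.4%, i.e. 38.4 map units.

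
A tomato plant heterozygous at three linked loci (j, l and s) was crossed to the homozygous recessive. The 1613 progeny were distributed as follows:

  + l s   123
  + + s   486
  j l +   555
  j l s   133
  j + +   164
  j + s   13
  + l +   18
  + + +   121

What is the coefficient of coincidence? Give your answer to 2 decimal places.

The two most frequent reciprocal classes, j l + and + + s, are the parental types, so the F1 was j l + / + + s.
The two rarest classes, + l + and j + s, are the double crossovers. Comparing them with the parentals, only the j allele has switched, so j is the middle locus and the order is s – j – l.
s–j: (254 + 31)/1613 = 0.1767; j–l: (287 + 31)/1613 = 0.1971.
Expected DCO frequency = 0.1767 × 0.1971 ≈ 0.03483; observed = 31/1613 ≈ 0.01922.
Coefficient of coincidence = 0.01922/0.03483 ≈ 0.55.

0.55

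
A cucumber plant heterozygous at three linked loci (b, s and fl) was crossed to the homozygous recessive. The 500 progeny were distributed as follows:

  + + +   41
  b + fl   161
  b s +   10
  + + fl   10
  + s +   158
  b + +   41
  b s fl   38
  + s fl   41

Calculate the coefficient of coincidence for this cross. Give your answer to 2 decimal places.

0.99

The two most frequent reciprocal classes, b + fl and + s +, are the parental types, so the F1 was b + fl / + s +.
The two rarest classes, + + fl and b s +, are the double crossovers. Comparing them with the parentals, only the b allele has switched, so b is the middle locus and the order is s – b – fl.
s–b: (79 + 20)/500 = 0.1980; b–fl: (82 + 20)/500 = 0.2040.
Expected DCO frequency = 0.1980 × 0.2040 ≈ 0.04039; observed = 20/500 ≈ 0.04000.
Coefficient of coincidence = 0.04000/0.04039 ≈ 0.99.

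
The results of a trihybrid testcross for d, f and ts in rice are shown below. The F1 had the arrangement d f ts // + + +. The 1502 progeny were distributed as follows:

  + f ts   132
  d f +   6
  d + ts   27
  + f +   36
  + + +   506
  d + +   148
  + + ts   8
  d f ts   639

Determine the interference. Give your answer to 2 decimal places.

The two rarest classes, d f + and + + ts, are the double crossovers. Comparing them with the parentals, only the ts allele has switched, so ts is the middle locus and the order is f – ts – d.
f–ts: (63 + 14)/1502 = 0.0513; ts–d: (280 + 14)/1502 = 0.1957.
Expected DCO frequency = 0.0513 × 0.1957 ≈ 0.01004; observed = 14/1502 ≈ 0.00932.
Coefficient of coincidence = 0.00932/0.01004 ≈ 0.93; interference = 1 − 0.93 = 0.07.

0.07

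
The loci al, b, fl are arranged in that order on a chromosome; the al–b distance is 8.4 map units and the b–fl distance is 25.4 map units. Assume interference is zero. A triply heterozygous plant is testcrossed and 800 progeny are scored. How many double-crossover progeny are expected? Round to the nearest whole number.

Map distances give recombination frequencies of 0.084 and 0.254 for the two intervals.
With no interference, expected double-crossover frequency = 0.084 × 0.254 = 0.02134.
Expected number = 0.02134 × 800 = 17.07 ≈ 17.

17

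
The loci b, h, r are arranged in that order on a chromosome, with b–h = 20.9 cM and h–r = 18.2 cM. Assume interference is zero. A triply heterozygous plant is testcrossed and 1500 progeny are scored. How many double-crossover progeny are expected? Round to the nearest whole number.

Map distances give recombination frequencies of 0.209 and 0.182 for the two intervals.
With no interference, expected double-crossover frequency = 0.209 × 0.182 = 0.03804.
Expected number = 0.03804 × 1500 = 57.06 ≈ 57.

57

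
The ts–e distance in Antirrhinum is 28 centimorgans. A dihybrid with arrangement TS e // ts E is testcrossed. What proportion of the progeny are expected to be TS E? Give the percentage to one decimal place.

14.0%

A map distance of 28 centimorgans corresponds to a recombination frequency of 0.280.
The F1 is TS e / ts E, so TS E is a recombinant gamete class with expected frequency r/2 = 0.280/2 = 0.1400.
That is 0.1400 = 14.0% of the progeny.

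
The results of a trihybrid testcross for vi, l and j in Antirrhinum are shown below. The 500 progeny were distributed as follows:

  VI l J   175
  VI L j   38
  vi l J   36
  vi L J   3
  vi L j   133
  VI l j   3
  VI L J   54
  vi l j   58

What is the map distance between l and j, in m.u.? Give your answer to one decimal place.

The two most frequent reciprocal classes, vi L j and VI l J, are the parental types, so the F1 was vi L j / VI l J.
The two rarest classes, vi L J and VI l j, are the double crossovers. Comparing them with the parentals, only the j allele has switched, so j is the middle locus and the order is l – j – vi.
Crossovers in the l–j interval produce the single-crossover classes vi l j and VI L J (58 + 54 = 112) plus the double crossovers (6).
RF(l–j) = (112 + 6) / 500 = 118/500 = 0.2360 → 23.6 m.u.

23.6 m.u.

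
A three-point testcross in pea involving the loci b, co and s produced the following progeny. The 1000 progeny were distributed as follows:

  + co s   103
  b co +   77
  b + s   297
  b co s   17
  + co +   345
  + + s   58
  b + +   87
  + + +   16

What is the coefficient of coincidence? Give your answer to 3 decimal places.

0.881

The two most frequent reciprocal classes, + co + and b + s, are the parental types, so the F1 was + co + / b + s.
The two rarest classes, + + + and b co s, are the double crossovers. Comparing them with the parentals, only the co allele has switched, so co is the middle locus and the order is s – co – b.
s–co: (190 + 33)/1000 = 0.2230; co–b: (135 + 33)/1000 = 0.1680.
Expected DCO frequency = 0.2230 × 0.1680 ≈ 0.03746; observed = 33/1000 ≈ 0.03300.
Coefficient of coincidence = 0.03300/0.03746 ≈ 0.881.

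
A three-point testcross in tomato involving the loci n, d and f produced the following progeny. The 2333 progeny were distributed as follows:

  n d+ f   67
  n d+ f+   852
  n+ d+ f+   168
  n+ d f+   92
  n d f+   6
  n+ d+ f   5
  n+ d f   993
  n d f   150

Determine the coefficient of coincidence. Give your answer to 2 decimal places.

The two most frequent reciprocal classes, n d+ f+ and n+ d f, are the parental types, so the F1 was n d+ f+ / n+ d f.
The two rarest classes, n d f+ and n+ d+ f, are the double crossovers. Comparing them with the parentals, only the d allele has switched, so d is the middle locus and the order is f – d – n.
f–d: (159 + 11)/2333 = 0.0729; d–n: (318 + 11)/2333 = 0.1410.
Expected DCO frequency = 0.0729 × 0.1410 ≈ 0.01028; observed = 11/2333 ≈ 0.00471.
Coefficient of coincidence = 0.00471/0.01028 ≈ 0.46.

0.46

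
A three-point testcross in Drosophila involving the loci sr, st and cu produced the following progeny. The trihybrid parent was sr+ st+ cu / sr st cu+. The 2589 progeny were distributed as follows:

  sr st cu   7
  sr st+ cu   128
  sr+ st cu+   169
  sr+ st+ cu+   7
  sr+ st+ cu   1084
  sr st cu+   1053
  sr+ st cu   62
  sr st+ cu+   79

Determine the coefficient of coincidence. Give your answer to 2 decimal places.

The two rarest classes, sr+ st+ cu+ and sr st cu, are the double crossovers. Comparing them with the parentals, only the cu allele has switched, so cu is the middle locus and the order is st – cu – sr.
st–cu: (141 + 14)/2589 = 0.0599; cu–sr: (297 + 14)/2589 = 0.1201.
Expected DCO frequency = 0.0599 × 0.1201 ≈ 0.00719; observed = 14/2589 ≈ 0.00541.
Coefficient of coincidence = 0.00541/0.00719 ≈ 0.75.

0.75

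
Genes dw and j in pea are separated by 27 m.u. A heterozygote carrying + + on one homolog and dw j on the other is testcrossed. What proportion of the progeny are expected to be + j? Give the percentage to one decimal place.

A map distance of 27 m.u. corresponds to a recombination frequency of 0.270.
The F1 is + + / dw j, so + j is a recombinant gamete class with expected frequency r/2 = 0.270/2 = 0.1350.
That is 0.1350 = 13.5% of the progeny.

13.5%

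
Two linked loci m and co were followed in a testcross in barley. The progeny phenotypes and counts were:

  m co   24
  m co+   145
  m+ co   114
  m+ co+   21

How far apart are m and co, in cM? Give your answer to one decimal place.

14.8 cM

The two most frequent classes, m+ co (114) and m co+ (145), are the parental types, so the F1 was m+ co / m co+.
The recombinant classes are m+ co+ and m co: 21 + 24 = 45.
Recombination frequency = 45/304 = 0.1480 ≈ 14.8%, i.e. 14.8 cM.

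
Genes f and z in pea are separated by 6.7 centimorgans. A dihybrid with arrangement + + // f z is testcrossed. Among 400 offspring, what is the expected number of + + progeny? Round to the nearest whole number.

A map distance of 6.7 centimorgans corresponds to a recombination frequency of 0.067.
The F1 is + + / f z, so + + is a parental gamete class with expected frequency (1 − r)/2 = 0.933/2 = 0.4665.
Expected number = 0.4665 × 400 = 186.60 ≈ 187.

187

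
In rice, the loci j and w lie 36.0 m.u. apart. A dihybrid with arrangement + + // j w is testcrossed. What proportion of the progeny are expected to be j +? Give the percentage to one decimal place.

18.0%

A map distance of 36.0 m.u. corresponds to a recombination frequency of 0.360.
The F1 is + + / j w, so j + is a recombinant gamete class with expected frequency r/2 = 0.360/2 = 0.1800.
That is 0.1800 = 18.0% of the progeny.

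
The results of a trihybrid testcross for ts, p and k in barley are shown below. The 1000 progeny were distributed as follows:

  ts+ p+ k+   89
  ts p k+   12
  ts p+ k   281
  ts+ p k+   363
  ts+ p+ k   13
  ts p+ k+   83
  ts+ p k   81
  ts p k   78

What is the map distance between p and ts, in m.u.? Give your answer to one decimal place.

19.2 m.u.

The two most frequent reciprocal classes, ts p+ k and ts+ p k+, are the parental types, so the F1 was ts p+ k / ts+ p k+.
The two rarest classes, ts+ p+ k and ts p k+, are the double crossovers. Comparing them with the parentals, only the ts allele has switched, so ts is the middle locus and the order is k – ts – p.
Crossovers in the ts–p interval produce the single-crossover classes ts p k and ts+ p+ k+ (78 + 89 = 167) plus the double crossovers (25).
RF(ts–p) = (167 + 25) / 1000 = 192/1000 = 0.1920 → 19.2 m.u.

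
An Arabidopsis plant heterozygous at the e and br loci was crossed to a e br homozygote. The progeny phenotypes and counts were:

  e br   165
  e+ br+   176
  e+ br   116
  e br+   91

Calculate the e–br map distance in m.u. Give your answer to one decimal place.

37.8 m.u.

The two most frequent classes, e+ br+ (176) and e br (165), are the parental types, so the F1 was e+ br+ / e br.
The recombinant classes are e+ br and e br+: 116 + 91 = 207.
Recombination frequency = 207/548 = 0.3777 ≈ 37.8%, i.e. 37.8 m.u.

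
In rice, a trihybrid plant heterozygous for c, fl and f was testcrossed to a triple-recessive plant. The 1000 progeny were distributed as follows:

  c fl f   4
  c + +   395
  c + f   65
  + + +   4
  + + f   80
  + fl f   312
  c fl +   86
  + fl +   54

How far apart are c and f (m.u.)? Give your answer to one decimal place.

The two most frequent reciprocal classes, c + + and + fl f, are the parental types, so the F1 was c + + / + fl f.
The two rarest classes, + + + and c fl f, are the double crossovers. Comparing them with the parentals, only the c allele has switched, so c is the middle locus and the order is f – c – fl.
Crossovers in the f–c interval produce the single-crossover classes c + f and + fl + (65 + 54 = 119) plus the double crossovers (8).
RF(f–c) = (119 + 8) / 1000 = 127/1000 = 0.1270 → 12.7 m.u.

12.7 m.u.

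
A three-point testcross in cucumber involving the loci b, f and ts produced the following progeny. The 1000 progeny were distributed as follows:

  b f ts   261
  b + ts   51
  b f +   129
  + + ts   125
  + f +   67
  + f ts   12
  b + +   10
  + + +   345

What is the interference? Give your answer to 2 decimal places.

The two most frequent reciprocal classes, b f ts and + + +, are the parental types, so the F1 was b f ts / + + +.
The two rarest classes, + f ts and b + +, are the double crossovers. Comparing them with the parentals, only the b allele has switched, so b is the middle locus and the order is ts – b – f.
ts–b: (254 + 22)/1000 = 0.2760; b–f: (118 + 22)/1000 = 0.1400.
Expected DCO frequency = 0.2760 × 0.1400 ≈ 0.03864; observed = 22/1000 ≈ 0.02200.
Coefficient of coincidence = 0.02200/0.03864 ≈ 0.57; interference = 1 − 0.57 = 0.43.

0.43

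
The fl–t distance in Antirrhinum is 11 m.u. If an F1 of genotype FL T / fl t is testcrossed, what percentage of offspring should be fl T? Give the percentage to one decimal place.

5.5%

A map distance of 11 m.u. corresponds to a recombination frequency of 0.110.
The F1 is FL T / fl t, so fl T is a recombinant gamete class with expected frequency r/2 = 0.110/2 = 0.0550.
That is 0.0550 = 5.5% of the progeny.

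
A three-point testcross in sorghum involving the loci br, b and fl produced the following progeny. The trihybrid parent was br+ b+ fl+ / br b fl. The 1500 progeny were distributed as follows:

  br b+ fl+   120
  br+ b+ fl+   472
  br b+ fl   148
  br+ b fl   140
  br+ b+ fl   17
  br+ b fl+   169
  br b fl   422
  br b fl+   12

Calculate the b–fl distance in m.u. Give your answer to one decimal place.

23.1 m.u.

The two rarest classes, br+ b+ fl and br b fl+, are the double crossovers. Comparing them with the parentals, only the fl allele has switched, so fl is the middle locus and the order is b – fl – br.
Crossovers in the b–fl interval produce the single-crossover classes br+ b fl+ and br b+ fl (169 + 148 = 317) plus the double crossovers (29).
RF(b–fl) = (317 + 29) / 1500 = 346/1500 = 0.2307 → 23.1 m.u.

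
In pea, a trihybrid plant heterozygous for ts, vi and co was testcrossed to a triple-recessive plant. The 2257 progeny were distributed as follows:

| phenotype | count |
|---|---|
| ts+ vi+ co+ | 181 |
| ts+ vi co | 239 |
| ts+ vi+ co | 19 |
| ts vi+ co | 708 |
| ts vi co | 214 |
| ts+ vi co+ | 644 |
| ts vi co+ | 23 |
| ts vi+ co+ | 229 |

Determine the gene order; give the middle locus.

ts

The two most frequent reciprocal classes, ts vi+ co and ts+ vi co+, are the parental types, so the F1 was ts vi+ co / ts+ vi co+.
The two rarest classes, ts+ vi+ co and ts vi co+, are the double crossovers. Comparing them with the parentals, only the ts allele has switched, so ts is the middle locus and the order is vi – ts – co.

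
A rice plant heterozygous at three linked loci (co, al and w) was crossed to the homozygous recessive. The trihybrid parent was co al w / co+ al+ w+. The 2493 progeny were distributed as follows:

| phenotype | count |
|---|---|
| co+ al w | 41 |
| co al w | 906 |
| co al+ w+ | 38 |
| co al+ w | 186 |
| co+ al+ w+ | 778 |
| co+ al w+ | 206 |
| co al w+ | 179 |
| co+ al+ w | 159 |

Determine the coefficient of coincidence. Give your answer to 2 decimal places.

1.00

The two rarest classes, co+ al w and co al+ w+, are the double crossovers. Comparing them with the parentals, only the co allele has switched, so co is the middle locus and the order is al – co – w.
al–co: (392 + 79)/2493 = 0.1889; co–w: (338 + 79)/2493 = 0.1673.
Expected DCO frequency = 0.1889 × 0.1673 ≈ 0.03160; observed = 79/2493 ≈ 0.03169.
Coefficient of coincidence = 0.03169/0.03160 ≈ 1.00.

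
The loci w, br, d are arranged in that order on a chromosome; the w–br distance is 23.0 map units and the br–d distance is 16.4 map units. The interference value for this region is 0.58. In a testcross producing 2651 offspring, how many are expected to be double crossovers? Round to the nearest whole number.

42

Map distances give recombination frequencies of 0.230 and 0.164 for the two intervals.
With interference 0.58 (so coincidence = 0.42), expected double-crossover frequency = 0.230 × 0.164 × 0.42 = 0.01584.
Expected number = 0.01584 × 2651 = 42.00 ≈ 42.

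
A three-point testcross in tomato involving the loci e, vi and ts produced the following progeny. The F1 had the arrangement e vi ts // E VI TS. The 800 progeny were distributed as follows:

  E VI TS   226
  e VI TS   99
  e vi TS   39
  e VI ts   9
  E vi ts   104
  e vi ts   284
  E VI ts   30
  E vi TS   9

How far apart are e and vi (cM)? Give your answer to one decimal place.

27.6 cM

The two rarest classes, e VI ts and E vi TS, are the double crossovers. Comparing them with the parentals, only the vi allele has switched, so vi is the middle locus and the order is ts – vi – e.
Crossovers in the vi–e interval produce the single-crossover classes E vi ts and e VI TS (104 + 99 = 203) plus the double crossovers (18).
RF(vi–e) = (203 + 18) / 800 = 221/800 = 0.2762 → 27.6 cM.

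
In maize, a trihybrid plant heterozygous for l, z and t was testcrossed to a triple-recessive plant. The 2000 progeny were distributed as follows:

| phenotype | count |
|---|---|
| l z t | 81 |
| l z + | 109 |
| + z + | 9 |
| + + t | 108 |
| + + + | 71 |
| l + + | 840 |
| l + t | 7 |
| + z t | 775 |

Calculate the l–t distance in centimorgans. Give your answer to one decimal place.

The two most frequent reciprocal classes, l + + and + z t, are the parental types, so the F1 was l + + / + z t.
The two rarest classes, l + t and + z +, are the double crossovers. Comparing them with the parentals, only the t allele has switched, so t is the middle locus and the order is l – t – z.
Crossovers in the l–t interval produce the single-crossover classes + + + and l z t (71 + 81 = 152) plus the double crossovers (16).
RF(l–t) = (152 + 16) / 2000 = 168/2000 = 0.0840 → 8.4 centimorgans.

8.4 centimorgans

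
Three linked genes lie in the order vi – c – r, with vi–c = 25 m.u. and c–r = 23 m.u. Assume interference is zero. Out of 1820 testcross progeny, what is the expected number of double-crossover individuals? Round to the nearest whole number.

105

Map distances give recombination frequencies of 0.250 and 0.230 for the two intervals.
With no interference, expected double-crossover frequency = 0.250 × 0.230 = 0.05750.
Expected number = 0.05750 × 1820 = 104.65 ≈ 105.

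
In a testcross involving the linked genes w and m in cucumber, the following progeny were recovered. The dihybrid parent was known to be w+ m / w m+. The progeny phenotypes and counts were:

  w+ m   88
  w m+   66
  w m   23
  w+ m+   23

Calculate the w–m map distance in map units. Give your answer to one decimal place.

23.0 map units

The recombinant classes are w+ m+ and w m: 23 + 23 = 46.
Recombination frequency = 46/200 = 0.2300 ≈ 23.0%, i.e. 23.0 map units.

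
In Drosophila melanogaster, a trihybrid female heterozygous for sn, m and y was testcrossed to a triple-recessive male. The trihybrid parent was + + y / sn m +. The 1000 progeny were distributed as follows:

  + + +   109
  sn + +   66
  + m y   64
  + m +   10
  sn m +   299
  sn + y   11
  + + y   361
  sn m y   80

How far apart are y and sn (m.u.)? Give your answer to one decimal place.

The two rarest classes, sn + y and + m +, are the double crossovers. Comparing them with the parentals, only the sn allele has switched, so sn is the middle locus and the order is y – sn – m.
Crossovers in the y–sn interval produce the single-crossover classes + + + and sn m y (109 + 80 = 189) plus the double crossovers (21).
RF(y–sn) = (189 + 21) / 1000 = 210/1000 = 0.2100 → 21.0 m.u.

21.0 m.u.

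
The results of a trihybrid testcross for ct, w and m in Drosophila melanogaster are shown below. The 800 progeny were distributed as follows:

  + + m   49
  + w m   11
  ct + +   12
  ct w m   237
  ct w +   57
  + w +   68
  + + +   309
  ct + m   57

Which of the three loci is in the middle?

ct

The two most frequent reciprocal classes, + + + and ct w m, are the parental types, so the F1 was + + + / ct w m.
The two rarest classes, ct + + and + w m, are the double crossovers. Comparing them with the parentals, only the ct allele has switched, so ct is the middle locus and the order is m – ct – w.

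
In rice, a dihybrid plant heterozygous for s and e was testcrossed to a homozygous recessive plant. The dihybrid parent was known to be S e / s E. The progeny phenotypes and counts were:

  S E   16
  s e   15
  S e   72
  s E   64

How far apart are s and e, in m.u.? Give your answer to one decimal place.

The recombinant classes are S E and s e: 16 + 15 = 31.
Recombination frequency = 31/167 = 0.1856 ≈ 18.6%, i.e. 18.6 m.u.

18.6 m.u.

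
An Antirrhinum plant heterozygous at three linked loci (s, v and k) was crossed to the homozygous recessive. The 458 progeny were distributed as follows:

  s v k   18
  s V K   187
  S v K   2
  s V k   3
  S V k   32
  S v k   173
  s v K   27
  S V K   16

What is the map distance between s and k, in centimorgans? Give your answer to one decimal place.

8.5 centimorgans

The two most frequent reciprocal classes, S v k and s V K, are the parental types, so the F1 was S v k / s V K.
The two rarest classes, S v K and s V k, are the double crossovers. Comparing them with the parentals, only the k allele has switched, so k is the middle locus and the order is s – k – v.
Crossovers in the s–k interval produce the single-crossover classes s v k and S V K (18 + 16 = 34) plus the double crossovers (5).
RF(s–k) = (34 + 5) / 458 = 39/458 = 0.0852 → 8.5 centimorgans.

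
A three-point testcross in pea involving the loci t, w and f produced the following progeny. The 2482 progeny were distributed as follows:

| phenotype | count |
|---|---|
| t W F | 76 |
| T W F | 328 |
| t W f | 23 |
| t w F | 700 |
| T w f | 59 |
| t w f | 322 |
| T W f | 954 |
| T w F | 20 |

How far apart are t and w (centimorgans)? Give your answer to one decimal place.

7.2 centimorgans

The two most frequent reciprocal classes, t w F and T W f, are the parental types, so the F1 was t w F / T W f.
The two rarest classes, T w F and t W f, are the double crossovers. Comparing them with the parentals, only the t allele has switched, so t is the middle locus and the order is f – t – w.
Crossovers in the t–w interval produce the single-crossover classes t W F and T w f (76 + 59 = 135) plus the double crossovers (43).
RF(t–w) = (135 + 43) / 2482 = 178/2482 = 0.0717 → 7.2 centimorgans.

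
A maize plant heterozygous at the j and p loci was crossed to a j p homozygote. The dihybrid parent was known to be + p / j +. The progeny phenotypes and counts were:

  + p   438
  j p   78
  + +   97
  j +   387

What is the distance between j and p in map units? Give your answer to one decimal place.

17.5 map units

The recombinant classes are + + and j p: 97 + 78 = 175.
Recombination frequency = 175/1000 = 0.1750 ≈ 17.5%, i.e. 17.5 map units.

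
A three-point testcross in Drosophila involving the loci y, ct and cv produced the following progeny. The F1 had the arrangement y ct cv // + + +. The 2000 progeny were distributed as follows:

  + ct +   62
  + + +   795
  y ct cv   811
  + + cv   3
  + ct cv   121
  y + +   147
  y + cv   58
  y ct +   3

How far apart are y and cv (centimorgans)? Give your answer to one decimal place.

13.7 centimorgans

The two rarest classes, y ct + and + + cv, are the double crossovers. Comparing them with the parentals, only the cv allele has switched, so cv is the middle locus and the order is ct – cv – y.
Crossovers in the cv–y interval produce the single-crossover classes + ct cv and y + + (121 + 147 = 268) plus the double crossovers (6).
RF(cv–y) = (268 + 6) / 2000 = 274/2000 = 0.1370 → 13.7 centimorgans.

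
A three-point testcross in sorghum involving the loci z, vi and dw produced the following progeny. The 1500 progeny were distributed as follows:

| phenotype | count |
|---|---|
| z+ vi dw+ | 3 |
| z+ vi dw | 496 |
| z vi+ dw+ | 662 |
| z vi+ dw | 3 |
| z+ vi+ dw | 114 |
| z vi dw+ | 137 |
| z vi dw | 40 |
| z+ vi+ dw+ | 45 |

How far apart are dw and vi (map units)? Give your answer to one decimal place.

The two most frequent reciprocal classes, z+ vi dw and z vi+ dw+, are the parental types, so the F1 was z+ vi dw / z vi+ dw+.
The two rarest classes, z+ vi dw+ and z vi+ dw, are the double crossovers. Comparing them with the parentals, only the dw allele has switched, so dw is the middle locus and the order is z – dw – vi.
Crossovers in the dw–vi interval produce the single-crossover classes z+ vi+ dw and z vi dw+ (114 + 137 = 251) plus the double crossovers (6).
RF(dw–vi) = (251 + 6) / 1500 = 257/1500 = 0.1713 → 17.1 map units.

17.1 map units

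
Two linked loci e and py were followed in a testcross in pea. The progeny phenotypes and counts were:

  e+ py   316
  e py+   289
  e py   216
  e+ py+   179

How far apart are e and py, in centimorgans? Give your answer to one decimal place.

39.5 centimorgans

The two most frequent classes, e+ py (316) and e py+ (289), are the parental types, so the F1 was e+ py / e py+.
The recombinant classes are e+ py+ and e py: 179 + 216 = 395.
Recombination frequency = 395/1000 = 0.3950 ≈ 39.5%, i.e. 39.5 centimorgans.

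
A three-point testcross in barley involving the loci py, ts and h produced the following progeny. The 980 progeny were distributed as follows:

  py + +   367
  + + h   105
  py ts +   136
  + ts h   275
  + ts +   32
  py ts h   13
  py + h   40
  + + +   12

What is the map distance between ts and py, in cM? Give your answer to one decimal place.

27.1 cM

The two most frequent reciprocal classes, + ts h and py + +, are the parental types, so the F1 was + ts h / py + +.
The two rarest classes, py ts h and + + +, are the double crossovers. Comparing them with the parentals, only the py allele has switched, so py is the middle locus and the order is ts – py – h.
Crossovers in the ts–py interval produce the single-crossover classes + + h and py ts + (105 + 136 = 241) plus the double crossovers (25).
RF(ts–py) = (241 + 25) / 980 = 266/980 = 0.2714 → 27.1 cM.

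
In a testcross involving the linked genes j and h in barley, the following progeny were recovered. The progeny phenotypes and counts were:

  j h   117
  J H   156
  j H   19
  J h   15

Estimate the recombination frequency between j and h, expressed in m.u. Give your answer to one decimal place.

11.1 m.u.

The two most frequent classes, J H (156) and j h (117), are the parental types, so the F1 was J H / j h.
The recombinant classes are J h and j H: 15 + 19 = 34.
Recombination frequency = 34/307 = 0.1107 ≈ 11.1%, i.e. 11.1 m.u.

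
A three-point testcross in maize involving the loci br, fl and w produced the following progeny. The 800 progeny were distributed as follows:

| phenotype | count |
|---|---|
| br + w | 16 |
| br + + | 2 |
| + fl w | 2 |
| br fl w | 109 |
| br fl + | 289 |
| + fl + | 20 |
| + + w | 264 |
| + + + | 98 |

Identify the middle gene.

fl

The two most frequent reciprocal classes, br fl + and + + w, are the parental types, so the F1 was br fl + / + + w.
The two rarest classes, br + + and + fl w, are the double crossovers. Comparing them with the parentals, only the fl allele has switched, so fl is the middle locus and the order is w – fl – br.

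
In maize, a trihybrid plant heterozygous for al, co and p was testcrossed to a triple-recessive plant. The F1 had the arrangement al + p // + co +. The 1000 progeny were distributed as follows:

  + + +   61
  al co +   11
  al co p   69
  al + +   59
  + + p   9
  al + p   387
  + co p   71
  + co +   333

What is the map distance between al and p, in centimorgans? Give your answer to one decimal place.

The two rarest classes, + + p and al co +, are the double crossovers. Comparing them with the parentals, only the al allele has switched, so al is the middle locus and the order is p – al – co.
Crossovers in the p–al interval produce the single-crossover classes al + + and + co p (59 + 71 = 130) plus the double crossovers (20).
RF(p–al) = (130 + 20) / 1000 = 150/1000 = 0.1500 → 15.0 centimorgans.

15.0 centimorgans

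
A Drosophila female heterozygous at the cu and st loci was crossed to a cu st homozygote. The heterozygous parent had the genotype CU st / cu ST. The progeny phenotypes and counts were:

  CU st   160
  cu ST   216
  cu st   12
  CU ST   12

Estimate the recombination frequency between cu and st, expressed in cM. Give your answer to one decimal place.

The recombinant classes are CU ST and cu st: 12 + 12 = 24.
Recombination frequency = 24/400 = 0.0600 ≈ 6.0%, i.e. 6.0 cM.

6.0 cM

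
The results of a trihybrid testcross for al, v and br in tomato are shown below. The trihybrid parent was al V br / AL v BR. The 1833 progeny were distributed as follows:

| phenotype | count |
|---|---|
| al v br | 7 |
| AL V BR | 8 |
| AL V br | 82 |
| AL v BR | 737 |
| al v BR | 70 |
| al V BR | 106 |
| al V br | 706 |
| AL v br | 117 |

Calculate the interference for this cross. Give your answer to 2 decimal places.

The two rarest classes, al v br and AL V BR, are the double crossovers. Comparing them with the parentals, only the v allele has switched, so v is the middle locus and the order is al – v – br.
al–v: (152 + 15)/1833 = 0.0911; v–br: (223 + 15)/1833 = 0.1298.
Expected DCO frequency = 0.0911 × 0.1298 ≈ 0.01182; observed = 15/1833 ≈ 0.00818.
Coefficient of coincidence = 0.00818/0.01182 ≈ 0.69; interference = 1 − 0.69 = 0.31.

0.31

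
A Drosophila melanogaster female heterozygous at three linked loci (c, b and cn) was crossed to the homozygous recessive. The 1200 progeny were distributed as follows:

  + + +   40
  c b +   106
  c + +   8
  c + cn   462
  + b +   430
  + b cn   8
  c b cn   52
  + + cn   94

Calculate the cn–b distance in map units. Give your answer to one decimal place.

9.0 map units

The two most frequent reciprocal classes, + b + and c + cn, are the parental types, so the F1 was + b + / c + cn.
The two rarest classes, + b cn and c + +, are the double crossovers. Comparing them with the parentals, only the cn allele has switched, so cn is the middle locus and the order is b – cn – c.
Crossovers in the b–cn interval produce the single-crossover classes + + + and c b cn (40 + 52 = 92) plus the double crossovers (16).
RF(b–cn) = (92 + 16) / 1200 = 108/1200 = 0.0900 → 9.0 map units.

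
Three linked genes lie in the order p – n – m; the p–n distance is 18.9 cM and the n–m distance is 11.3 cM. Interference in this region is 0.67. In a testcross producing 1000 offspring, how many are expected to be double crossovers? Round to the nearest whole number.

7

Map distances give recombination frequencies of 0.189 and 0.113 for the two intervals.
With interference 0.67 (so coincidence = 0.33), expected double-crossover frequency = 0.189 × 0.113 × 0.33 = 0.00705.
Expected number = 0.00705 × 1000 = 7.05 ≈ 7.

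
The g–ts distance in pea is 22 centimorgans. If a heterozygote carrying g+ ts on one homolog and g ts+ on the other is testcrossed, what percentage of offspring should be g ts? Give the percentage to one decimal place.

A map distance of 22 centimorgans corresponds to a recombination frequency of 0.220.
The F1 is g+ ts / g ts+, so g ts is a recombinant gamete class with expected frequency r/2 = 0.220/2 = 0.1100.
That is 0.1100 = 11.0% of the progeny.

11.0%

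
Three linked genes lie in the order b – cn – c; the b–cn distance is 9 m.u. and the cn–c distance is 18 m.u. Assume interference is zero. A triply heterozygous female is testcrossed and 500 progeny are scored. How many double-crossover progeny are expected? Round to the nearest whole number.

Map distances give recombination frequencies of 0.090 and 0.180 for the two intervals.
With no interference, expected double-crossover frequency = 0.090 × 0.180 = 0.01620.
Expected number = 0.01620 × 500 = 8.10 ≈ 8.

8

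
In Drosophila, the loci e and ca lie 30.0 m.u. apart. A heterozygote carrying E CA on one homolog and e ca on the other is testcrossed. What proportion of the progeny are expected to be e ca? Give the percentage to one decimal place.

A map distance of 30.0 m.u. corresponds to a recombination frequency of 0.300.
The F1 is E CA / e ca, so e ca is a parental gamete class with expected frequency (1 − r)/2 = 0.700/2 = 0.3500.
That is 0.3500 = 35.0% of the progeny.

35.0%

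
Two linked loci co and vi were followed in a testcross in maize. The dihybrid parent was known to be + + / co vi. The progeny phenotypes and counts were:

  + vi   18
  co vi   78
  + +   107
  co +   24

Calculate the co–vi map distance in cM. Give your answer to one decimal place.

18.5 cM

The recombinant classes are + vi and co +: 18 + 24 = 42.
Recombination frequency = 42/227 = 0.1850 ≈ 18.5%, i.e. 18.5 cM.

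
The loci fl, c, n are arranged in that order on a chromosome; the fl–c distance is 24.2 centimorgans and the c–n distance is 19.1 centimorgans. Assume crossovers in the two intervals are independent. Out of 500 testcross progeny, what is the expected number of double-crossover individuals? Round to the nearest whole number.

Map distances give recombination frequencies of 0.242 and 0.191 for the two intervals.
With no interference, expected double-crossover frequency = 0.242 × 0.191 = 0.04622.
Expected number = 0.04622 × 500 = 23.11 ≈ 23.

23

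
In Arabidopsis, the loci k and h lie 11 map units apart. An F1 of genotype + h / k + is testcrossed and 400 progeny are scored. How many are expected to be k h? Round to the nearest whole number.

A map distance of 11 map units corresponds to a recombination frequency of 0.110.
The F1 is + h / k +, so k h is a recombinant gamete class with expected frequency r/2 = 0.110/2 = 0.0550.
Expected number = 0.0550 × 400 = 22.00 ≈ 22.

22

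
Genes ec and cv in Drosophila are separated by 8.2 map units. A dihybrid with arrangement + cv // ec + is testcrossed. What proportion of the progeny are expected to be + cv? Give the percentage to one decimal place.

A map distance of 8.2 map units corresponds to a recombination frequency of 0.082.
The F1 is + cv / ec +, so + cv is a parental gamete class with expected frequency (1 − r)/2 = 0.918/2 = 0.4590.
That is 0.4590 = 45.9% of the progeny.

45.9%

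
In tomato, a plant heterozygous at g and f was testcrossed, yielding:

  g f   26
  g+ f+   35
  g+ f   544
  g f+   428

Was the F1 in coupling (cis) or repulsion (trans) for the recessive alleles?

The two most frequent classes are g+ f (544) and g f+ (428); these are the parental (non-recombinant) types.
So the F1 carried g+ f on one chromosome and g f+ on the other — the recessive alleles are on opposite chromosomes (trans / repulsion).

trans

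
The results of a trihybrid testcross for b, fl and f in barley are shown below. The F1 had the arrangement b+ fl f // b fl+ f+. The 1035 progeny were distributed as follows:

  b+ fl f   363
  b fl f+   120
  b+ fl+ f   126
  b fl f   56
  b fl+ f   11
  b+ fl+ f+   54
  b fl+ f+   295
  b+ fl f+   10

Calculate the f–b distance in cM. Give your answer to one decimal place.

The two rarest classes, b+ fl f+ and b fl+ f, are the double crossovers. Comparing them with the parentals, only the f allele has switched, so f is the middle locus and the order is fl – f – b.
Crossovers in the f–b interval produce the single-crossover classes b fl f and b+ fl+ f+ (56 + 54 = 110) plus the double crossovers (21).
RF(f–b) = (110 + 21) / 1035 = 131/1035 = 0.1266 → 12.7 cM.

12.7 cM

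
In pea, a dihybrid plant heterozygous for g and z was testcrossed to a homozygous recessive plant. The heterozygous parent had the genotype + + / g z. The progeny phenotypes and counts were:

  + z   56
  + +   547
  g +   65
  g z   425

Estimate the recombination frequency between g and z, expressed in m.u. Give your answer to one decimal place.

11.1 m.u.

The recombinant classes are + z and g +: 56 + 65 = 121.
Recombination frequency = 121/1093 = 0.1107 ≈ 11.1%, i.e. 11.1 m.u.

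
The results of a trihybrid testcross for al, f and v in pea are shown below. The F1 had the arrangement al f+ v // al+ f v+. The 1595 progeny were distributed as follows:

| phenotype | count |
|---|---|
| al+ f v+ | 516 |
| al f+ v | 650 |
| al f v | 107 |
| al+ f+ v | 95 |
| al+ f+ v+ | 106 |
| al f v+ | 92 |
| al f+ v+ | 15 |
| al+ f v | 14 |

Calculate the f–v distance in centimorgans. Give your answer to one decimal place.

The two rarest classes, al f+ v+ and al+ f v, are the double crossovers. Comparing them with the parentals, only the v allele has switched, so v is the middle locus and the order is al – v – f.
Crossovers in the v–f interval produce the single-crossover classes al f v and al+ f+ v+ (107 + 106 = 213) plus the double crossovers (29).
RF(v–f) = (213 + 29) / 1595 = 242/1595 = 0.1517 → 15.2 centimorgans.

15.2 centimorgans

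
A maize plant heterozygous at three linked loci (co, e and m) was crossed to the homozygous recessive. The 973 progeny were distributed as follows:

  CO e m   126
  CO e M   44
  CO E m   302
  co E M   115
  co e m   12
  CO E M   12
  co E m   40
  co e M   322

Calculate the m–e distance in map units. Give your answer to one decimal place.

27.2 map units

The two most frequent reciprocal classes, co e M and CO E m, are the parental types, so the F1 was co e M / CO E m.
The two rarest classes, co e m and CO E M, are the double crossovers. Comparing them with the parentals, only the m allele has switched, so m is the middle locus and the order is e – m – co.
Crossovers in the e–m interval produce the single-crossover classes co E M and CO e m (115 + 126 = 241) plus the double crossovers (24).
RF(e–m) = (241 + 24) / 973 = 265/973 = 0.2724 → 27.2 map units.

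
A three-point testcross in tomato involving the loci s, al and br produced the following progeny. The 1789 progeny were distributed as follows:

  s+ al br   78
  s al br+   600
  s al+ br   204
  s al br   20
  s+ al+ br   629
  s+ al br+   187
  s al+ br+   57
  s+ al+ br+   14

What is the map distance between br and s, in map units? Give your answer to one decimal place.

The two most frequent reciprocal classes, s+ al+ br and s al br+, are the parental types, so the F1 was s+ al+ br / s al br+.
The two rarest classes, s+ al+ br+ and s al br, are the double crossovers. Comparing them with the parentals, only the br allele has switched, so br is the middle locus and the order is s – br – al.
Crossovers in the s–br interval produce the single-crossover classes s al+ br and s+ al br+ (204 + 187 = 391) plus the double crossovers (34).
RF(s–br) = (391 + 34) / 1789 = 425/1789 = 0.2376 → 23.8 map units.

23.8 map units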